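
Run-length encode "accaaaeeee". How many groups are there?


Input: accaaaeeee
Scanning for consecutive runs:
  Group 1: 'a' x 1 (positions 0-0)
  Group 2: 'c' x 2 (positions 1-2)
  Group 3: 'a' x 3 (positions 3-5)
  Group 4: 'e' x 4 (positions 6-9)
Total groups: 4

4


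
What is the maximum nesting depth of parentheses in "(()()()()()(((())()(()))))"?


Input: "(()()()()()(((())()(()))))"
Tracking depth:
  Position 0 '(': depth becomes 1
  Position 1 '(': depth becomes 2
  Position 2 ')': depth becomes 1
  Position 3 '(': depth becomes 2
  Position 4 ')': depth becomes 1
  Position 5 '(': depth becomes 2
  Position 6 ')': depth becomes 1
  Position 7 '(': depth becomes 2
  Position 8 ')': depth becomes 1
  Position 9 '(': depth becomes 2
  Position 10 ')': depth becomes 1
  Position 11 '(': depth becomes 2
  Position 12 '(': depth becomes 3
  Position 13 '(': depth becomes 4
  Position 14 '(': depth becomes 5
  Position 15 ')': depth becomes 4
  Position 16 ')': depth becomes 3
  Position 17 '(': depth becomes 4
  Position 18 ')': depth becomes 3
  Position 19 '(': depth becomes 4
  Position 20 '(': depth becomes 5
  Position 21 ')': depth becomes 4
  Position 22 ')': depth becomes 3
  Position 23 ')': depth becomes 2
  Position 24 ')': depth becomes 1
  Position 25 ')': depth becomes 0
Maximum depth reached: 5

5


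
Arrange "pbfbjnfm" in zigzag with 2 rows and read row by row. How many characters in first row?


Zigzag "pbfbjnfm" into 2 rows:
Placing characters:
  'p' => row 0
  'b' => row 1
  'f' => row 0
  'b' => row 1
  'j' => row 0
  'n' => row 1
  'f' => row 0
  'm' => row 1
Rows:
  Row 0: "pfjf"
  Row 1: "bbnm"
First row length: 4

4


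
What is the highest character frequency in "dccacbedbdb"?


Input: dccacbedbdb
Character counts:
  'a': 1
  'b': 3
  'c': 3
  'd': 3
  'e': 1
Maximum frequency: 3

3


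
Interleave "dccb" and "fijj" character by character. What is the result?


Interleaving "dccb" and "fijj":
  Position 0: 'd' from first, 'f' from second => "df"
  Position 1: 'c' from first, 'i' from second => "ci"
  Position 2: 'c' from first, 'j' from second => "cj"
  Position 3: 'b' from first, 'j' from second => "bj"
Result: dfcicjbj

dfcicjbj


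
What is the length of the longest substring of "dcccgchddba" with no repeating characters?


Input: "dcccgchddba"
Sliding window (track last position of each char):
  Position 0 ('d'): window [0,0] length 1 -- new best
  Position 1 ('c'): window [0,1] length 2 -- new best
  Position 2 ('c'): repeat (last at 1), move window start to 2
  Position 2 ('c'): window [2,2] length 1
  Position 3 ('c'): repeat (last at 2), move window start to 3
  Position 3 ('c'): window [3,3] length 1
  Position 4 ('g'): window [3,4] length 2
  Position 5 ('c'): repeat (last at 3), move window start to 4
  Position 5 ('c'): window [4,5] length 2
  Position 6 ('h'): window [4,6] length 3 -- new best
  Position 7 ('d'): window [4,7] length 4 -- new best
  Position 8 ('d'): repeat (last at 7), move window start to 8
  Position 8 ('d'): window [8,8] length 1
  Position 9 ('b'): window [8,9] length 2
  Position 10 ('a'): window [8,10] length 3
Longest substring with no repeats: "gchd" with length 4

4


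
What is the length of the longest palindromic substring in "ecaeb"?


Input: "ecaeb"
Checking substrings for palindromes:
  No multi-char palindromic substrings found
Longest palindromic substring: "e" with length 1

1


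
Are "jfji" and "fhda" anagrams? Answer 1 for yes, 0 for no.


Strings: "jfji", "fhda"
Sorted first:  fijj
Sorted second: adfh
Differ at position 0: 'f' vs 'a' => not anagrams

0


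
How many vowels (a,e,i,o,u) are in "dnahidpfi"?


Input: dnahidpfi
Checking each character:
  'd' at position 0: consonant
  'n' at position 1: consonant
  'a' at position 2: vowel (running total: 1)
  'h' at position 3: consonant
  'i' at position 4: vowel (running total: 2)
  'd' at position 5: consonant
  'p' at position 6: consonant
  'f' at position 7: consonant
  'i' at position 8: vowel (running total: 3)
Total vowels: 3

3


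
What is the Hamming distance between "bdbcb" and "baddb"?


Comparing "bdbcb" and "baddb" position by position:
  Position 0: 'b' vs 'b' => same
  Position 1: 'd' vs 'a' => differ
  Position 2: 'b' vs 'd' => differ
  Position 3: 'c' vs 'd' => differ
  Position 4: 'b' vs 'b' => same
Total differences (Hamming distance): 3

3


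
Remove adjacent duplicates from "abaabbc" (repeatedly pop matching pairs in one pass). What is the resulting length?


Input: abaabbc
Stack-based adjacent duplicate removal:
  Read 'a': push. Stack: a
  Read 'b': push. Stack: ab
  Read 'a': push. Stack: aba
  Read 'a': matches stack top 'a' => pop. Stack: ab
  Read 'b': matches stack top 'b' => pop. Stack: a
  Read 'b': push. Stack: ab
  Read 'c': push. Stack: abc
Final stack: "abc" (length 3)

3


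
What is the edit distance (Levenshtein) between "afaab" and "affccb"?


Computing edit distance: "afaab" -> "affccb"
DP table:
           a    f    f    c    c    b
      0    1    2    3    4    5    6
  a   1    0    1    2    3    4    5
  f   2    1    0    1    2    3    4
  a   3    2    1    1    2    3    4
  a   4    3    2    2    2    3    4
  b   5    4    3    3    3    3    3
Edit distance = dp[5][6] = 3

3


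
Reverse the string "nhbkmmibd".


Input: nhbkmmibd
Reading characters right to left:
  Position 8: 'd'
  Position 7: 'b'
  Position 6: 'i'
  Position 5: 'm'
  Position 4: 'm'
  Position 3: 'k'
  Position 2: 'b'
  Position 1: 'h'
  Position 0: 'n'
Reversed: dbimmkbhn

dbimmkbhn


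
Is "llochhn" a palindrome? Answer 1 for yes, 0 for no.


Input: llochhn
Reversed: nhhcoll
  Compare pos 0 ('l') with pos 6 ('n'): MISMATCH
  Compare pos 1 ('l') with pos 5 ('h'): MISMATCH
  Compare pos 2 ('o') with pos 4 ('h'): MISMATCH
Result: not a palindrome

0


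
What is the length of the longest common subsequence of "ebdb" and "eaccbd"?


LCS of "ebdb" and "eaccbd"
DP table:
           e    a    c    c    b    d
      0    0    0    0    0    0    0
  e   0    1    1    1    1    1    1
  b   0    1    1    1    1    2    2
  d   0    1    1    1    1    2    3
  b   0    1    1    1    1    2    3
LCS length = dp[4][6] = 3

3


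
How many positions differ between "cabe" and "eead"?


Comparing "cabe" and "eead" position by position:
  Position 0: 'c' vs 'e' => DIFFER
  Position 1: 'a' vs 'e' => DIFFER
  Position 2: 'b' vs 'a' => DIFFER
  Position 3: 'e' vs 'd' => DIFFER
Positions that differ: 4

4


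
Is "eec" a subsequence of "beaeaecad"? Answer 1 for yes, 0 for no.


Check if "eec" is a subsequence of "beaeaecad"
Greedy scan:
  Position 0 ('b'): no match needed
  Position 1 ('e'): matches sub[0] = 'e'
  Position 2 ('a'): no match needed
  Position 3 ('e'): matches sub[1] = 'e'
  Position 4 ('a'): no match needed
  Position 5 ('e'): no match needed
  Position 6 ('c'): matches sub[2] = 'c'
  Position 7 ('a'): no match needed
  Position 8 ('d'): no match needed
All 3 characters matched => is a subsequence

1


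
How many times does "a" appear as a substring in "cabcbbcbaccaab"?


Searching for "a" in "cabcbbcbaccaab"
Scanning each position:
  Position 0: "c" => no
  Position 1: "a" => MATCH
  Position 2: "b" => no
  Position 3: "c" => no
  Position 4: "b" => no
  Position 5: "b" => no
  Position 6: "c" => no
  Position 7: "b" => no
  Position 8: "a" => MATCH
  Position 9: "c" => no
  Position 10: "c" => no
  Position 11: "a" => MATCH
  Position 12: "a" => MATCH
  Position 13: "b" => no
Total occurrences: 4

4


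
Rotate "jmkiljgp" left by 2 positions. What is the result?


Input: "jmkiljgp", rotate left by 2
First 2 characters: "jm"
Remaining characters: "kiljgp"
Concatenate remaining + first: "kiljgp" + "jm" = "kiljgpjm"

kiljgpjm


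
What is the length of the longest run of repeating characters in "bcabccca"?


Input: "bcabccca"
Scanning for longest run:
  Position 1 ('c'): new char, reset run to 1
  Position 2 ('a'): new char, reset run to 1
  Position 3 ('b'): new char, reset run to 1
  Position 4 ('c'): new char, reset run to 1
  Position 5 ('c'): continues run of 'c', length=2
  Position 6 ('c'): continues run of 'c', length=3
  Position 7 ('a'): new char, reset run to 1
Longest run: 'c' with length 3

3


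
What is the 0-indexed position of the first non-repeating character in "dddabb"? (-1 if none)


Input: dddabb
Character frequencies:
  'a': 1
  'b': 2
  'd': 3
Scanning left to right for freq == 1:
  Position 0 ('d'): freq=3, skip
  Position 1 ('d'): freq=3, skip
  Position 2 ('d'): freq=3, skip
  Position 3 ('a'): unique! => answer = 3

3


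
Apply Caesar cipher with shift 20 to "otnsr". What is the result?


Caesar cipher: shift "otnsr" by 20
  'o' (pos 14) + 20 = pos 8 = 'i'
  't' (pos 19) + 20 = pos 13 = 'n'
  'n' (pos 13) + 20 = pos 7 = 'h'
  's' (pos 18) + 20 = pos 12 = 'm'
  'r' (pos 17) + 20 = pos 11 = 'l'
Result: inhml

inhml


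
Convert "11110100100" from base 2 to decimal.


Input: "11110100100" in base 2
Positional expansion:
  Digit '1' (value 1) x 2^10 = 1024
  Digit '1' (value 1) x 2^9 = 512
  Digit '1' (value 1) x 2^8 = 256
  Digit '1' (value 1) x 2^7 = 128
  Digit '0' (value 0) x 2^6 = 0
  Digit '1' (value 1) x 2^5 = 32
  Digit '0' (value 0) x 2^4 = 0
  Digit '0' (value 0) x 2^3 = 0
  Digit '1' (value 1) x 2^2 = 4
  Digit '0' (value 0) x 2^1 = 0
  Digit '0' (value 0) x 2^0 = 0
Sum = 1956

1956


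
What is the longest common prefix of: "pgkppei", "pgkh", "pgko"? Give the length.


Words: pgkppei, pgkh, pgko
  Position 0: all 'p' => match
  Position 1: all 'g' => match
  Position 2: all 'k' => match
  Position 3: ('p', 'h', 'o') => mismatch, stop
LCP = "pgk" (length 3)

3


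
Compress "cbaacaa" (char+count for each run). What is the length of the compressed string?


Input: cbaacaa
Runs:
  'c' x 1 => "c1"
  'b' x 1 => "b1"
  'a' x 2 => "a2"
  'c' x 1 => "c1"
  'a' x 2 => "a2"
Compressed: "c1b1a2c1a2"
Compressed length: 10

10


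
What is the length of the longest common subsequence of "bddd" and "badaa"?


LCS of "bddd" and "badaa"
DP table:
           b    a    d    a    a
      0    0    0    0    0    0
  b   0    1    1    1    1    1
  d   0    1    1    2    2    2
  d   0    1    1    2    2    2
  d   0    1    1    2    2    2
LCS length = dp[4][5] = 2

2


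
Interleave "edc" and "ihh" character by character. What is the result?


Interleaving "edc" and "ihh":
  Position 0: 'e' from first, 'i' from second => "ei"
  Position 1: 'd' from first, 'h' from second => "dh"
  Position 2: 'c' from first, 'h' from second => "ch"
Result: eidhch

eidhch


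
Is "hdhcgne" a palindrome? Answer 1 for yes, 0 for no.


Input: hdhcgne
Reversed: engchdh
  Compare pos 0 ('h') with pos 6 ('e'): MISMATCH
  Compare pos 1 ('d') with pos 5 ('n'): MISMATCH
  Compare pos 2 ('h') with pos 4 ('g'): MISMATCH
Result: not a palindrome

0


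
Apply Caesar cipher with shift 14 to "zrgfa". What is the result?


Caesar cipher: shift "zrgfa" by 14
  'z' (pos 25) + 14 = pos 13 = 'n'
  'r' (pos 17) + 14 = pos 5 = 'f'
  'g' (pos 6) + 14 = pos 20 = 'u'
  'f' (pos 5) + 14 = pos 19 = 't'
  'a' (pos 0) + 14 = pos 14 = 'o'
Result: nfuto

nfuto


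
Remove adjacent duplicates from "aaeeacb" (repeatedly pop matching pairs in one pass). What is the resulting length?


Input: aaeeacb
Stack-based adjacent duplicate removal:
  Read 'a': push. Stack: a
  Read 'a': matches stack top 'a' => pop. Stack: (empty)
  Read 'e': push. Stack: e
  Read 'e': matches stack top 'e' => pop. Stack: (empty)
  Read 'a': push. Stack: a
  Read 'c': push. Stack: ac
  Read 'b': push. Stack: acb
Final stack: "acb" (length 3)

3


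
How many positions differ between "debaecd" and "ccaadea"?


Comparing "debaecd" and "ccaadea" position by position:
  Position 0: 'd' vs 'c' => DIFFER
  Position 1: 'e' vs 'c' => DIFFER
  Position 2: 'b' vs 'a' => DIFFER
  Position 3: 'a' vs 'a' => same
  Position 4: 'e' vs 'd' => DIFFER
  Position 5: 'c' vs 'e' => DIFFER
  Position 6: 'd' vs 'a' => DIFFER
Positions that differ: 6

6


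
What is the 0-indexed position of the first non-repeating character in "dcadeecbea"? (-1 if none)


Input: dcadeecbea
Character frequencies:
  'a': 2
  'b': 1
  'c': 2
  'd': 2
  'e': 3
Scanning left to right for freq == 1:
  Position 0 ('d'): freq=2, skip
  Position 1 ('c'): freq=2, skip
  Position 2 ('a'): freq=2, skip
  Position 3 ('d'): freq=2, skip
  Position 4 ('e'): freq=3, skip
  Position 5 ('e'): freq=3, skip
  Position 6 ('c'): freq=2, skip
  Position 7 ('b'): unique! => answer = 7

7


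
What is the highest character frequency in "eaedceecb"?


Input: eaedceecb
Character counts:
  'a': 1
  'b': 1
  'c': 2
  'd': 1
  'e': 4
Maximum frequency: 4

4


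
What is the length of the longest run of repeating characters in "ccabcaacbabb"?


Input: "ccabcaacbabb"
Scanning for longest run:
  Position 1 ('c'): continues run of 'c', length=2
  Position 2 ('a'): new char, reset run to 1
  Position 3 ('b'): new char, reset run to 1
  Position 4 ('c'): new char, reset run to 1
  Position 5 ('a'): new char, reset run to 1
  Position 6 ('a'): continues run of 'a', length=2
  Position 7 ('c'): new char, reset run to 1
  Position 8 ('b'): new char, reset run to 1
  Position 9 ('a'): new char, reset run to 1
  Position 10 ('b'): new char, reset run to 1
  Position 11 ('b'): continues run of 'b', length=2
Longest run: 'c' with length 2

2


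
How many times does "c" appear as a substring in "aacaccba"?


Searching for "c" in "aacaccba"
Scanning each position:
  Position 0: "a" => no
  Position 1: "a" => no
  Position 2: "c" => MATCH
  Position 3: "a" => no
  Position 4: "c" => MATCH
  Position 5: "c" => MATCH
  Position 6: "b" => no
  Position 7: "a" => no
Total occurrences: 3

3


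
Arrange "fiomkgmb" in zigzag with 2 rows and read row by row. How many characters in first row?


Zigzag "fiomkgmb" into 2 rows:
Placing characters:
  'f' => row 0
  'i' => row 1
  'o' => row 0
  'm' => row 1
  'k' => row 0
  'g' => row 1
  'm' => row 0
  'b' => row 1
Rows:
  Row 0: "fokm"
  Row 1: "imgb"
First row length: 4

4


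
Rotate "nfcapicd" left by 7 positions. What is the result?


Input: "nfcapicd", rotate left by 7
First 7 characters: "nfcapic"
Remaining characters: "d"
Concatenate remaining + first: "d" + "nfcapic" = "dnfcapic"

dnfcapic


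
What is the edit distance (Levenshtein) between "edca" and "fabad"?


Computing edit distance: "edca" -> "fabad"
DP table:
           f    a    b    a    d
      0    1    2    3    4    5
  e   1    1    2    3    4    5
  d   2    2    2    3    4    4
  c   3    3    3    3    4    5
  a   4    4    3    4    3    4
Edit distance = dp[4][5] = 4

4


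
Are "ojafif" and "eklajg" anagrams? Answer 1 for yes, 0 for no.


Strings: "ojafif", "eklajg"
Sorted first:  affijo
Sorted second: aegjkl
Differ at position 1: 'f' vs 'e' => not anagrams

0


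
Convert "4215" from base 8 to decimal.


Input: "4215" in base 8
Positional expansion:
  Digit '4' (value 4) x 8^3 = 2048
  Digit '2' (value 2) x 8^2 = 128
  Digit '1' (value 1) x 8^1 = 8
  Digit '5' (value 5) x 8^0 = 5
Sum = 2189

2189


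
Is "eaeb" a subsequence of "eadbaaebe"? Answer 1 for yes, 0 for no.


Check if "eaeb" is a subsequence of "eadbaaebe"
Greedy scan:
  Position 0 ('e'): matches sub[0] = 'e'
  Position 1 ('a'): matches sub[1] = 'a'
  Position 2 ('d'): no match needed
  Position 3 ('b'): no match needed
  Position 4 ('a'): no match needed
  Position 5 ('a'): no match needed
  Position 6 ('e'): matches sub[2] = 'e'
  Position 7 ('b'): matches sub[3] = 'b'
  Position 8 ('e'): no match needed
All 4 characters matched => is a subsequence

1


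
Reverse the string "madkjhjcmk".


Input: madkjhjcmk
Reading characters right to left:
  Position 9: 'k'
  Position 8: 'm'
  Position 7: 'c'
  Position 6: 'j'
  Position 5: 'h'
  Position 4: 'j'
  Position 3: 'k'
  Position 2: 'd'
  Position 1: 'a'
  Position 0: 'm'
Reversed: kmcjhjkdam

kmcjhjkdam


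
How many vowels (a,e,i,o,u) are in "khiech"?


Input: khiech
Checking each character:
  'k' at position 0: consonant
  'h' at position 1: consonant
  'i' at position 2: vowel (running total: 1)
  'e' at position 3: vowel (running total: 2)
  'c' at position 4: consonant
  'h' at position 5: consonant
Total vowels: 2

2


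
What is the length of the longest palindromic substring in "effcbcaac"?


Input: "effcbcaac"
Checking substrings for palindromes:
  [5:9] "caac" (len 4) => palindrome
  [3:6] "cbc" (len 3) => palindrome
  [1:3] "ff" (len 2) => palindrome
  [6:8] "aa" (len 2) => palindrome
Longest palindromic substring: "caac" with length 4

4


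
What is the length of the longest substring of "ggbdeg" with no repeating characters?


Input: "ggbdeg"
Sliding window (track last position of each char):
  Position 0 ('g'): window [0,0] length 1 -- new best
  Position 1 ('g'): repeat (last at 0), move window start to 1
  Position 1 ('g'): window [1,1] length 1
  Position 2 ('b'): window [1,2] length 2 -- new best
  Position 3 ('d'): window [1,3] length 3 -- new best
  Position 4 ('e'): window [1,4] length 4 -- new best
  Position 5 ('g'): repeat (last at 1), move window start to 2
  Position 5 ('g'): window [2,5] length 4
Longest substring with no repeats: "gbde" with length 4

4


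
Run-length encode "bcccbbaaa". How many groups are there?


Input: bcccbbaaa
Scanning for consecutive runs:
  Group 1: 'b' x 1 (positions 0-0)
  Group 2: 'c' x 3 (positions 1-3)
  Group 3: 'b' x 2 (positions 4-5)
  Group 4: 'a' x 3 (positions 6-8)
Total groups: 4

4


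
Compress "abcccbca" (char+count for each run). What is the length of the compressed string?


Input: abcccbca
Runs:
  'a' x 1 => "a1"
  'b' x 1 => "b1"
  'c' x 3 => "c3"
  'b' x 1 => "b1"
  'c' x 1 => "c1"
  'a' x 1 => "a1"
Compressed: "a1b1c3b1c1a1"
Compressed length: 12

12


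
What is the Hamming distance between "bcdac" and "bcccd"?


Comparing "bcdac" and "bcccd" position by position:
  Position 0: 'b' vs 'b' => same
  Position 1: 'c' vs 'c' => same
  Position 2: 'd' vs 'c' => differ
  Position 3: 'a' vs 'c' => differ
  Position 4: 'c' vs 'd' => differ
Total differences (Hamming distance): 3

3


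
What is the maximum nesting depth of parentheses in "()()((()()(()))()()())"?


Input: "()()((()()(()))()()())"
Tracking depth:
  Position 0 '(': depth becomes 1
  Position 1 ')': depth becomes 0
  Position 2 '(': depth becomes 1
  Position 3 ')': depth becomes 0
  Position 4 '(': depth becomes 1
  Position 5 '(': depth becomes 2
  Position 6 '(': depth becomes 3
  Position 7 ')': depth becomes 2
  Position 8 '(': depth becomes 3
  Position 9 ')': depth becomes 2
  Position 10 '(': depth becomes 3
  Position 11 '(': depth becomes 4
  Position 12 ')': depth becomes 3
  Position 13 ')': depth becomes 2
  Position 14 ')': depth becomes 1
  Position 15 '(': depth becomes 2
  Position 16 ')': depth becomes 1
  Position 17 '(': depth becomes 2
  Position 18 ')': depth becomes 1
  Position 19 '(': depth becomes 2
  Position 20 ')': depth becomes 1
  Position 21 ')': depth becomes 0
Maximum depth reached: 4

4


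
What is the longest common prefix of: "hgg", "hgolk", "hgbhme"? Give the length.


Words: hgg, hgolk, hgbhme
  Position 0: all 'h' => match
  Position 1: all 'g' => match
  Position 2: ('g', 'o', 'b') => mismatch, stop
LCP = "hg" (length 2)

2


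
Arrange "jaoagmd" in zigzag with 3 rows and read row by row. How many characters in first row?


Zigzag "jaoagmd" into 3 rows:
Placing characters:
  'j' => row 0
  'a' => row 1
  'o' => row 2
  'a' => row 1
  'g' => row 0
  'm' => row 1
  'd' => row 2
Rows:
  Row 0: "jg"
  Row 1: "aam"
  Row 2: "od"
First row length: 2

2


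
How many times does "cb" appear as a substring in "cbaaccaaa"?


Searching for "cb" in "cbaaccaaa"
Scanning each position:
  Position 0: "cb" => MATCH
  Position 1: "ba" => no
  Position 2: "aa" => no
  Position 3: "ac" => no
  Position 4: "cc" => no
  Position 5: "ca" => no
  Position 6: "aa" => no
  Position 7: "aa" => no
Total occurrences: 1

1


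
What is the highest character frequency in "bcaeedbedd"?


Input: bcaeedbedd
Character counts:
  'a': 1
  'b': 2
  'c': 1
  'd': 3
  'e': 3
Maximum frequency: 3

3


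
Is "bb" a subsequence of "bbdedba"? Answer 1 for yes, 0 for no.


Check if "bb" is a subsequence of "bbdedba"
Greedy scan:
  Position 0 ('b'): matches sub[0] = 'b'
  Position 1 ('b'): matches sub[1] = 'b'
  Position 2 ('d'): no match needed
  Position 3 ('e'): no match needed
  Position 4 ('d'): no match needed
  Position 5 ('b'): no match needed
  Position 6 ('a'): no match needed
All 2 characters matched => is a subsequence

1


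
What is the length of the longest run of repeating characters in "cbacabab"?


Input: "cbacabab"
Scanning for longest run:
  Position 1 ('b'): new char, reset run to 1
  Position 2 ('a'): new char, reset run to 1
  Position 3 ('c'): new char, reset run to 1
  Position 4 ('a'): new char, reset run to 1
  Position 5 ('b'): new char, reset run to 1
  Position 6 ('a'): new char, reset run to 1
  Position 7 ('b'): new char, reset run to 1
Longest run: 'c' with length 1

1


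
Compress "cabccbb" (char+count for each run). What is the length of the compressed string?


Input: cabccbb
Runs:
  'c' x 1 => "c1"
  'a' x 1 => "a1"
  'b' x 1 => "b1"
  'c' x 2 => "c2"
  'b' x 2 => "b2"
Compressed: "c1a1b1c2b2"
Compressed length: 10

10


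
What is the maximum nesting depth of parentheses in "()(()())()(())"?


Input: "()(()())()(())"
Tracking depth:
  Position 0 '(': depth becomes 1
  Position 1 ')': depth becomes 0
  Position 2 '(': depth becomes 1
  Position 3 '(': depth becomes 2
  Position 4 ')': depth becomes 1
  Position 5 '(': depth becomes 2
  Position 6 ')': depth becomes 1
  Position 7 ')': depth becomes 0
  Position 8 '(': depth becomes 1
  Position 9 ')': depth becomes 0
  Position 10 '(': depth becomes 1
  Position 11 '(': depth becomes 2
  Position 12 ')': depth becomes 1
  Position 13 ')': depth becomes 0
Maximum depth reached: 2

2


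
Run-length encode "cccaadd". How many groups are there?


Input: cccaadd
Scanning for consecutive runs:
  Group 1: 'c' x 3 (positions 0-2)
  Group 2: 'a' x 2 (positions 3-4)
  Group 3: 'd' x 2 (positions 5-6)
Total groups: 3

3


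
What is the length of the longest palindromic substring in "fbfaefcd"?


Input: "fbfaefcd"
Checking substrings for palindromes:
  [0:3] "fbf" (len 3) => palindrome
Longest palindromic substring: "fbf" with length 3

3


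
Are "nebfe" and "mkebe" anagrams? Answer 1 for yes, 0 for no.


Strings: "nebfe", "mkebe"
Sorted first:  beefn
Sorted second: beekm
Differ at position 3: 'f' vs 'k' => not anagrams

0


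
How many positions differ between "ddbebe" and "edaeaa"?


Comparing "ddbebe" and "edaeaa" position by position:
  Position 0: 'd' vs 'e' => DIFFER
  Position 1: 'd' vs 'd' => same
  Position 2: 'b' vs 'a' => DIFFER
  Position 3: 'e' vs 'e' => same
  Position 4: 'b' vs 'a' => DIFFER
  Position 5: 'e' vs 'a' => DIFFER
Positions that differ: 4

4


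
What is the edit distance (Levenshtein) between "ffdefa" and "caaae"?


Computing edit distance: "ffdefa" -> "caaae"
DP table:
           c    a    a    a    e
      0    1    2    3    4    5
  f   1    1    2    3    4    5
  f   2    2    2    3    4    5
  d   3    3    3    3    4    5
  e   4    4    4    4    4    4
  f   5    5    5    5    5    5
  a   6    6    5    5    5    6
Edit distance = dp[6][5] = 6

6


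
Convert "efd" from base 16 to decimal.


Input: "efd" in base 16
Positional expansion:
  Digit 'e' (value 14) x 16^2 = 3584
  Digit 'f' (value 15) x 16^1 = 240
  Digit 'd' (value 13) x 16^0 = 13
Sum = 3837

3837


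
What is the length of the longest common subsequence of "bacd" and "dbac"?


LCS of "bacd" and "dbac"
DP table:
           d    b    a    c
      0    0    0    0    0
  b   0    0    1    1    1
  a   0    0    1    2    2
  c   0    0    1    2    3
  d   0    1    1    2    3
LCS length = dp[4][4] = 3

3


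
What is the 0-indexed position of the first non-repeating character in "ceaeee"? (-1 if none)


Input: ceaeee
Character frequencies:
  'a': 1
  'c': 1
  'e': 4
Scanning left to right for freq == 1:
  Position 0 ('c'): unique! => answer = 0

0


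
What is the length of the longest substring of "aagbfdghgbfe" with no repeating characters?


Input: "aagbfdghgbfe"
Sliding window (track last position of each char):
  Position 0 ('a'): window [0,0] length 1 -- new best
  Position 1 ('a'): repeat (last at 0), move window start to 1
  Position 1 ('a'): window [1,1] length 1
  Position 2 ('g'): window [1,2] length 2 -- new best
  Position 3 ('b'): window [1,3] length 3 -- new best
  Position 4 ('f'): window [1,4] length 4 -- new best
  Position 5 ('d'): window [1,5] length 5 -- new best
  Position 6 ('g'): repeat (last at 2), move window start to 3
  Position 6 ('g'): window [3,6] length 4
  Position 7 ('h'): window [3,7] length 5
  Position 8 ('g'): repeat (last at 6), move window start to 7
  Position 8 ('g'): window [7,8] length 2
  Position 9 ('b'): window [7,9] length 3
  Position 10 ('f'): window [7,10] length 4
  Position 11 ('e'): window [7,11] length 5
Longest substring with no repeats: "agbfd" with length 5

5


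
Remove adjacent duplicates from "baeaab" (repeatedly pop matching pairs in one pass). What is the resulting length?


Input: baeaab
Stack-based adjacent duplicate removal:
  Read 'b': push. Stack: b
  Read 'a': push. Stack: ba
  Read 'e': push. Stack: bae
  Read 'a': push. Stack: baea
  Read 'a': matches stack top 'a' => pop. Stack: bae
  Read 'b': push. Stack: baeb
Final stack: "baeb" (length 4)

4


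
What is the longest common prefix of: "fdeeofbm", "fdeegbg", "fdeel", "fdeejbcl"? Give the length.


Words: fdeeofbm, fdeegbg, fdeel, fdeejbcl
  Position 0: all 'f' => match
  Position 1: all 'd' => match
  Position 2: all 'e' => match
  Position 3: all 'e' => match
  Position 4: ('o', 'g', 'l', 'j') => mismatch, stop
LCP = "fdee" (length 4)

4


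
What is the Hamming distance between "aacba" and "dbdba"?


Comparing "aacba" and "dbdba" position by position:
  Position 0: 'a' vs 'd' => differ
  Position 1: 'a' vs 'b' => differ
  Position 2: 'c' vs 'd' => differ
  Position 3: 'b' vs 'b' => same
  Position 4: 'a' vs 'a' => same
Total differences (Hamming distance): 3

3


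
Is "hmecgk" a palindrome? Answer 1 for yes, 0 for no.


Input: hmecgk
Reversed: kgcemh
  Compare pos 0 ('h') with pos 5 ('k'): MISMATCH
  Compare pos 1 ('m') with pos 4 ('g'): MISMATCH
  Compare pos 2 ('e') with pos 3 ('c'): MISMATCH
Result: not a palindrome

0


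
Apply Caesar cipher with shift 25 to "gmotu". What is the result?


Caesar cipher: shift "gmotu" by 25
  'g' (pos 6) + 25 = pos 5 = 'f'
  'm' (pos 12) + 25 = pos 11 = 'l'
  'o' (pos 14) + 25 = pos 13 = 'n'
  't' (pos 19) + 25 = pos 18 = 's'
  'u' (pos 20) + 25 = pos 19 = 't'
Result: flnst

flnst


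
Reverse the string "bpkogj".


Input: bpkogj
Reading characters right to left:
  Position 5: 'j'
  Position 4: 'g'
  Position 3: 'o'
  Position 2: 'k'
  Position 1: 'p'
  Position 0: 'b'
Reversed: jgokpb

jgokpb


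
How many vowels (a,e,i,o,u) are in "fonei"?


Input: fonei
Checking each character:
  'f' at position 0: consonant
  'o' at position 1: vowel (running total: 1)
  'n' at position 2: consonant
  'e' at position 3: vowel (running total: 2)
  'i' at position 4: vowel (running total: 3)
Total vowels: 3

3


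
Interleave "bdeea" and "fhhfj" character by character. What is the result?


Interleaving "bdeea" and "fhhfj":
  Position 0: 'b' from first, 'f' from second => "bf"
  Position 1: 'd' from first, 'h' from second => "dh"
  Position 2: 'e' from first, 'h' from second => "eh"
  Position 3: 'e' from first, 'f' from second => "ef"
  Position 4: 'a' from first, 'j' from second => "aj"
Result: bfdhehefaj

bfdhehefaj


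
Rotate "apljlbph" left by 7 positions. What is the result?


Input: "apljlbph", rotate left by 7
First 7 characters: "apljlbp"
Remaining characters: "h"
Concatenate remaining + first: "h" + "apljlbp" = "hapljlbp"

hapljlbp


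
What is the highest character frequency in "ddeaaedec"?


Input: ddeaaedec
Character counts:
  'a': 2
  'c': 1
  'd': 3
  'e': 3
Maximum frequency: 3

3


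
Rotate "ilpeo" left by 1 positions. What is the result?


Input: "ilpeo", rotate left by 1
First 1 characters: "i"
Remaining characters: "lpeo"
Concatenate remaining + first: "lpeo" + "i" = "lpeoi"

lpeoi


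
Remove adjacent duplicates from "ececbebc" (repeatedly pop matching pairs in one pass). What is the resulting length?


Input: ececbebc
Stack-based adjacent duplicate removal:
  Read 'e': push. Stack: e
  Read 'c': push. Stack: ec
  Read 'e': push. Stack: ece
  Read 'c': push. Stack: ecec
  Read 'b': push. Stack: ececb
  Read 'e': push. Stack: ececbe
  Read 'b': push. Stack: ececbeb
  Read 'c': push. Stack: ececbebc
Final stack: "ececbebc" (length 8)

8


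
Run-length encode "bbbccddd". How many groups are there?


Input: bbbccddd
Scanning for consecutive runs:
  Group 1: 'b' x 3 (positions 0-2)
  Group 2: 'c' x 2 (positions 3-4)
  Group 3: 'd' x 3 (positions 5-7)
Total groups: 3

3


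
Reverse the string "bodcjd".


Input: bodcjd
Reading characters right to left:
  Position 5: 'd'
  Position 4: 'j'
  Position 3: 'c'
  Position 2: 'd'
  Position 1: 'o'
  Position 0: 'b'
Reversed: djcdob

djcdob


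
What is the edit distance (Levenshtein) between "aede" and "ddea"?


Computing edit distance: "aede" -> "ddea"
DP table:
           d    d    e    a
      0    1    2    3    4
  a   1    1    2    3    3
  e   2    2    2    2    3
  d   3    2    2    3    3
  e   4    3    3    2    3
Edit distance = dp[4][4] = 3

3


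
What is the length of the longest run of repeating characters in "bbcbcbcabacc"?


Input: "bbcbcbcabacc"
Scanning for longest run:
  Position 1 ('b'): continues run of 'b', length=2
  Position 2 ('c'): new char, reset run to 1
  Position 3 ('b'): new char, reset run to 1
  Position 4 ('c'): new char, reset run to 1
  Position 5 ('b'): new char, reset run to 1
  Position 6 ('c'): new char, reset run to 1
  Position 7 ('a'): new char, reset run to 1
  Position 8 ('b'): new char, reset run to 1
  Position 9 ('a'): new char, reset run to 1
  Position 10 ('c'): new char, reset run to 1
  Position 11 ('c'): continues run of 'c', length=2
Longest run: 'b' with length 2

2


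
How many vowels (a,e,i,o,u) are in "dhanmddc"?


Input: dhanmddc
Checking each character:
  'd' at position 0: consonant
  'h' at position 1: consonant
  'a' at position 2: vowel (running total: 1)
  'n' at position 3: consonant
  'm' at position 4: consonant
  'd' at position 5: consonant
  'd' at position 6: consonant
  'c' at position 7: consonant
Total vowels: 1

1


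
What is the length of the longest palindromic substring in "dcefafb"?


Input: "dcefafb"
Checking substrings for palindromes:
  [3:6] "faf" (len 3) => palindrome
Longest palindromic substring: "faf" with length 3

3


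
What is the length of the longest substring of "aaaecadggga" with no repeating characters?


Input: "aaaecadggga"
Sliding window (track last position of each char):
  Position 0 ('a'): window [0,0] length 1 -- new best
  Position 1 ('a'): repeat (last at 0), move window start to 1
  Position 1 ('a'): window [1,1] length 1
  Position 2 ('a'): repeat (last at 1), move window start to 2
  Position 2 ('a'): window [2,2] length 1
  Position 3 ('e'): window [2,3] length 2 -- new best
  Position 4 ('c'): window [2,4] length 3 -- new best
  Position 5 ('a'): repeat (last at 2), move window start to 3
  Position 5 ('a'): window [3,5] length 3
  Position 6 ('d'): window [3,6] length 4 -- new best
  Position 7 ('g'): window [3,7] length 5 -- new best
  Position 8 ('g'): repeat (last at 7), move window start to 8
  Position 8 ('g'): window [8,8] length 1
  Position 9 ('g'): repeat (last at 8), move window start to 9
  Position 9 ('g'): window [9,9] length 1
  Position 10 ('a'): window [9,10] length 2
Longest substring with no repeats: "ecadg" with length 5

5


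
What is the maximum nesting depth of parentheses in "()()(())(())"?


Input: "()()(())(())"
Tracking depth:
  Position 0 '(': depth becomes 1
  Position 1 ')': depth becomes 0
  Position 2 '(': depth becomes 1
  Position 3 ')': depth becomes 0
  Position 4 '(': depth becomes 1
  Position 5 '(': depth becomes 2
  Position 6 ')': depth becomes 1
  Position 7 ')': depth becomes 0
  Position 8 '(': depth becomes 1
  Position 9 '(': depth becomes 2
  Position 10 ')': depth becomes 1
  Position 11 ')': depth becomes 0
Maximum depth reached: 2

2


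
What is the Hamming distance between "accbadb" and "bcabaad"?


Comparing "accbadb" and "bcabaad" position by position:
  Position 0: 'a' vs 'b' => differ
  Position 1: 'c' vs 'c' => same
  Position 2: 'c' vs 'a' => differ
  Position 3: 'b' vs 'b' => same
  Position 4: 'a' vs 'a' => same
  Position 5: 'd' vs 'a' => differ
  Position 6: 'b' vs 'd' => differ
Total differences (Hamming distance): 4

4


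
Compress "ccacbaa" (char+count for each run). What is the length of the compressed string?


Input: ccacbaa
Runs:
  'c' x 2 => "c2"
  'a' x 1 => "a1"
  'c' x 1 => "c1"
  'b' x 1 => "b1"
  'a' x 2 => "a2"
Compressed: "c2a1c1b1a2"
Compressed length: 10

10


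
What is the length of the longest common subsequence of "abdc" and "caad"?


LCS of "abdc" and "caad"
DP table:
           c    a    a    d
      0    0    0    0    0
  a   0    0    1    1    1
  b   0    0    1    1    1
  d   0    0    1    1    2
  c   0    1    1    1    2
LCS length = dp[4][4] = 2

2


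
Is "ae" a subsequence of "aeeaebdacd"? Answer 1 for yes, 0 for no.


Check if "ae" is a subsequence of "aeeaebdacd"
Greedy scan:
  Position 0 ('a'): matches sub[0] = 'a'
  Position 1 ('e'): matches sub[1] = 'e'
  Position 2 ('e'): no match needed
  Position 3 ('a'): no match needed
  Position 4 ('e'): no match needed
  Position 5 ('b'): no match needed
  Position 6 ('d'): no match needed
  Position 7 ('a'): no match needed
  Position 8 ('c'): no match needed
  Position 9 ('d'): no match needed
All 2 characters matched => is a subsequence

1


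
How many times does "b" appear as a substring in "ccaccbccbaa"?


Searching for "b" in "ccaccbccbaa"
Scanning each position:
  Position 0: "c" => no
  Position 1: "c" => no
  Position 2: "a" => no
  Position 3: "c" => no
  Position 4: "c" => no
  Position 5: "b" => MATCH
  Position 6: "c" => no
  Position 7: "c" => no
  Position 8: "b" => MATCH
  Position 9: "a" => no
  Position 10: "a" => no
Total occurrences: 2

2


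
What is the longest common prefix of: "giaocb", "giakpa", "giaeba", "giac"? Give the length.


Words: giaocb, giakpa, giaeba, giac
  Position 0: all 'g' => match
  Position 1: all 'i' => match
  Position 2: all 'a' => match
  Position 3: ('o', 'k', 'e', 'c') => mismatch, stop
LCP = "gia" (length 3)

3


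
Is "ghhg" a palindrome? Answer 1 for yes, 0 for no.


Input: ghhg
Reversed: ghhg
  Compare pos 0 ('g') with pos 3 ('g'): match
  Compare pos 1 ('h') with pos 2 ('h'): match
Result: palindrome

1


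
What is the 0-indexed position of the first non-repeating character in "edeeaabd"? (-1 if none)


Input: edeeaabd
Character frequencies:
  'a': 2
  'b': 1
  'd': 2
  'e': 3
Scanning left to right for freq == 1:
  Position 0 ('e'): freq=3, skip
  Position 1 ('d'): freq=2, skip
  Position 2 ('e'): freq=3, skip
  Position 3 ('e'): freq=3, skip
  Position 4 ('a'): freq=2, skip
  Position 5 ('a'): freq=2, skip
  Position 6 ('b'): unique! => answer = 6

6


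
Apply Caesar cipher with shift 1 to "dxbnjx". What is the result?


Caesar cipher: shift "dxbnjx" by 1
  'd' (pos 3) + 1 = pos 4 = 'e'
  'x' (pos 23) + 1 = pos 24 = 'y'
  'b' (pos 1) + 1 = pos 2 = 'c'
  'n' (pos 13) + 1 = pos 14 = 'o'
  'j' (pos 9) + 1 = pos 10 = 'k'
  'x' (pos 23) + 1 = pos 24 = 'y'
Result: eycoky

eycoky


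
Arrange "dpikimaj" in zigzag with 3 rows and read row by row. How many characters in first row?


Zigzag "dpikimaj" into 3 rows:
Placing characters:
  'd' => row 0
  'p' => row 1
  'i' => row 2
  'k' => row 1
  'i' => row 0
  'm' => row 1
  'a' => row 2
  'j' => row 1
Rows:
  Row 0: "di"
  Row 1: "pkmj"
  Row 2: "ia"
First row length: 2

2


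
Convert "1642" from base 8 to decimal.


Input: "1642" in base 8
Positional expansion:
  Digit '1' (value 1) x 8^3 = 512
  Digit '6' (value 6) x 8^2 = 384
  Digit '4' (value 4) x 8^1 = 32
  Digit '2' (value 2) x 8^0 = 2
Sum = 930

930


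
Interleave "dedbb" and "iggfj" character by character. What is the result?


Interleaving "dedbb" and "iggfj":
  Position 0: 'd' from first, 'i' from second => "di"
  Position 1: 'e' from first, 'g' from second => "eg"
  Position 2: 'd' from first, 'g' from second => "dg"
  Position 3: 'b' from first, 'f' from second => "bf"
  Position 4: 'b' from first, 'j' from second => "bj"
Result: diegdgbfbj

diegdgbfbj


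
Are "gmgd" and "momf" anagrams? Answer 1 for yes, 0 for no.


Strings: "gmgd", "momf"
Sorted first:  dggm
Sorted second: fmmo
Differ at position 0: 'd' vs 'f' => not anagrams

0


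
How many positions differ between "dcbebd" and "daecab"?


Comparing "dcbebd" and "daecab" position by position:
  Position 0: 'd' vs 'd' => same
  Position 1: 'c' vs 'a' => DIFFER
  Position 2: 'b' vs 'e' => DIFFER
  Position 3: 'e' vs 'c' => DIFFER
  Position 4: 'b' vs 'a' => DIFFER
  Position 5: 'd' vs 'b' => DIFFER
Positions that differ: 5

5


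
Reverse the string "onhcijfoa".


Input: onhcijfoa
Reading characters right to left:
  Position 8: 'a'
  Position 7: 'o'
  Position 6: 'f'
  Position 5: 'j'
  Position 4: 'i'
  Position 3: 'c'
  Position 2: 'h'
  Position 1: 'n'
  Position 0: 'o'
Reversed: aofjichno

aofjichno


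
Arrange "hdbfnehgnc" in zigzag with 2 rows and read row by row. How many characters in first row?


Zigzag "hdbfnehgnc" into 2 rows:
Placing characters:
  'h' => row 0
  'd' => row 1
  'b' => row 0
  'f' => row 1
  'n' => row 0
  'e' => row 1
  'h' => row 0
  'g' => row 1
  'n' => row 0
  'c' => row 1
Rows:
  Row 0: "hbnhn"
  Row 1: "dfegc"
First row length: 5

5


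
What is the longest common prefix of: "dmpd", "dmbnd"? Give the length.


Words: dmpd, dmbnd
  Position 0: all 'd' => match
  Position 1: all 'm' => match
  Position 2: ('p', 'b') => mismatch, stop
LCP = "dm" (length 2)

2


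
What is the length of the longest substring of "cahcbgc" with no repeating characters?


Input: "cahcbgc"
Sliding window (track last position of each char):
  Position 0 ('c'): window [0,0] length 1 -- new best
  Position 1 ('a'): window [0,1] length 2 -- new best
  Position 2 ('h'): window [0,2] length 3 -- new best
  Position 3 ('c'): repeat (last at 0), move window start to 1
  Position 3 ('c'): window [1,3] length 3
  Position 4 ('b'): window [1,4] length 4 -- new best
  Position 5 ('g'): window [1,5] length 5 -- new best
  Position 6 ('c'): repeat (last at 3), move window start to 4
  Position 6 ('c'): window [4,6] length 3
Longest substring with no repeats: "ahcbg" with length 5

5


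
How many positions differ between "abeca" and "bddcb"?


Comparing "abeca" and "bddcb" position by position:
  Position 0: 'a' vs 'b' => DIFFER
  Position 1: 'b' vs 'd' => DIFFER
  Position 2: 'e' vs 'd' => DIFFER
  Position 3: 'c' vs 'c' => same
  Position 4: 'a' vs 'b' => DIFFER
Positions that differ: 4

4


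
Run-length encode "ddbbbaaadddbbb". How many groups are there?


Input: ddbbbaaadddbbb
Scanning for consecutive runs:
  Group 1: 'd' x 2 (positions 0-1)
  Group 2: 'b' x 3 (positions 2-4)
  Group 3: 'a' x 3 (positions 5-7)
  Group 4: 'd' x 3 (positions 8-10)
  Group 5: 'b' x 3 (positions 11-13)
Total groups: 5

5


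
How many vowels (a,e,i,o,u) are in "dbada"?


Input: dbada
Checking each character:
  'd' at position 0: consonant
  'b' at position 1: consonant
  'a' at position 2: vowel (running total: 1)
  'd' at position 3: consonant
  'a' at position 4: vowel (running total: 2)
Total vowels: 2

2
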